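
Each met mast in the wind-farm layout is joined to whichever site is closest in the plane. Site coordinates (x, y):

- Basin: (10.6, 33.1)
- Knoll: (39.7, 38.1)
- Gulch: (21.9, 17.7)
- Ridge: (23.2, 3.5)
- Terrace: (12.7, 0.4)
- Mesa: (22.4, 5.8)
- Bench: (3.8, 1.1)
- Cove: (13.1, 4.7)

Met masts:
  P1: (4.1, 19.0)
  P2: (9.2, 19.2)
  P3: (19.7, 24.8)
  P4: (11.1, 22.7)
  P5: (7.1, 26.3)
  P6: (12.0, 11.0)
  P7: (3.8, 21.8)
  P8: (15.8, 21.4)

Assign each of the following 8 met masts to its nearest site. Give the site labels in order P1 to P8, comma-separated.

Basin, Gulch, Gulch, Basin, Basin, Cove, Basin, Gulch

P1 → Basin (d²=241.06)
P2 → Gulch (d²=163.54)
P3 → Gulch (d²=55.25)
P4 → Basin (d²=108.41)
P5 → Basin (d²=58.49)
P6 → Cove (d²=40.90)
P7 → Basin (d²=173.93)
P8 → Gulch (d²=50.90)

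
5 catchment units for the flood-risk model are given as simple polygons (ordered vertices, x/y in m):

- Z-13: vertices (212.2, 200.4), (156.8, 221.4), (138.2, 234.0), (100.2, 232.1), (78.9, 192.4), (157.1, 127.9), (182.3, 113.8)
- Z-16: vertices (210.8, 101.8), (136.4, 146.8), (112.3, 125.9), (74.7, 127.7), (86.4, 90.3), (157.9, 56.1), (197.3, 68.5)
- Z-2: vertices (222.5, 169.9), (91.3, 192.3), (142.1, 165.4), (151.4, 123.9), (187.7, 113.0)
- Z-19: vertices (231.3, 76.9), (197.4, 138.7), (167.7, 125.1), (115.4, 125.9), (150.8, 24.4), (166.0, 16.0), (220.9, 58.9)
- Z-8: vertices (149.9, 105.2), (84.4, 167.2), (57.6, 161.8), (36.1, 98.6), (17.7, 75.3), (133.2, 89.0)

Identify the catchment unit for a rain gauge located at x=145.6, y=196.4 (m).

Z-13

Cast a ray rightward from (145.6, 196.4). For each polygon, the edges (by vertex number in listed order) whose endpoints lie on opposite sides of y = 196.4, where each meets that height, and whether that is right or left of the point:
Z-13: 4–5 at x≈81.05 (left), 7–1 at x≈210.82 (right) → 1 crossing.
Z-16: no edge straddles that height → 0 crossings.
Z-2: no edge straddles that height → 0 crossings.
Z-19: no edge straddles that height → 0 crossings.
Z-8: no edge straddles that height → 0 crossings.
Only Z-13 has an odd count, so the point is inside Z-13.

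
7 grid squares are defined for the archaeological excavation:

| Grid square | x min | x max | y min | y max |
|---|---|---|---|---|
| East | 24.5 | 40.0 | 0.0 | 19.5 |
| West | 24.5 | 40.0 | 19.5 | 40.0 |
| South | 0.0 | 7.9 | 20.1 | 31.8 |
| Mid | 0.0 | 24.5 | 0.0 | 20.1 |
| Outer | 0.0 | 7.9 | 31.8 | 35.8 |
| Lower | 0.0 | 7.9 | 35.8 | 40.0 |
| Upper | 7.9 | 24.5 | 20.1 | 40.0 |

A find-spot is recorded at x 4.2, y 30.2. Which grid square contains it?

The point has x = 4.2 and y = 30.2.
Only South satisfies 0.0 ≤ x ≤ 7.9 and 20.1 ≤ y ≤ 31.8.

South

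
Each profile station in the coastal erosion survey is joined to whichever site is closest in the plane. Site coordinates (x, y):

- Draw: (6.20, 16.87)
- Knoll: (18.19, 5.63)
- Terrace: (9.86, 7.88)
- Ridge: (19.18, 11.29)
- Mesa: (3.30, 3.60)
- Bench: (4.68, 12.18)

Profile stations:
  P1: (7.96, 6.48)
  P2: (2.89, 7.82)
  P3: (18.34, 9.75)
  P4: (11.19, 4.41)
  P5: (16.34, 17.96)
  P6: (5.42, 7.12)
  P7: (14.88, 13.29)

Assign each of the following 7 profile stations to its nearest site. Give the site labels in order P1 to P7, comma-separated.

P1 → Terrace (d²=5.57)
P2 → Mesa (d²=17.98)
P3 → Ridge (d²=3.08)
P4 → Terrace (d²=13.81)
P5 → Ridge (d²=52.55)
P6 → Mesa (d²=16.88)
P7 → Ridge (d²=22.49)

Terrace, Mesa, Ridge, Terrace, Ridge, Mesa, Ridge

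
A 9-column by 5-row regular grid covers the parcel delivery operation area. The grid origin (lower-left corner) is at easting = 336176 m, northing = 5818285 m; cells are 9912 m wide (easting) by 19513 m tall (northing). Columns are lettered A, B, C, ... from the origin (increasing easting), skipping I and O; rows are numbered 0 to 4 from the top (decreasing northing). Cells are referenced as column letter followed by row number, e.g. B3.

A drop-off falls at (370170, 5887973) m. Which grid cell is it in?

Column index: ⌊(370170 − 336176) / 9912⌋ = ⌊3.430⌋ = 3 → column D
Row offset from origin: ⌊(5887973 − 5818285) / 19513⌋ = ⌊3.571⌋ = 3 → row 1 (counted from top)

D1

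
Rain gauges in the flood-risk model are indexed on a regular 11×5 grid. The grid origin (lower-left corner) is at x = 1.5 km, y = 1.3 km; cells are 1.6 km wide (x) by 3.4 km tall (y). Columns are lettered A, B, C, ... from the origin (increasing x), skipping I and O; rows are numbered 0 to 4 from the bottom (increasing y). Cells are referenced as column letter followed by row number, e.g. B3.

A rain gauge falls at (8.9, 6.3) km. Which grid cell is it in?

E1

Column index: ⌊(8.9 − 1.5) / 1.6⌋ = ⌊4.625⌋ = 4 → column E
Row offset from origin: ⌊(6.3 − 1.3) / 3.4⌋ = ⌊1.471⌋ = 1 → row 1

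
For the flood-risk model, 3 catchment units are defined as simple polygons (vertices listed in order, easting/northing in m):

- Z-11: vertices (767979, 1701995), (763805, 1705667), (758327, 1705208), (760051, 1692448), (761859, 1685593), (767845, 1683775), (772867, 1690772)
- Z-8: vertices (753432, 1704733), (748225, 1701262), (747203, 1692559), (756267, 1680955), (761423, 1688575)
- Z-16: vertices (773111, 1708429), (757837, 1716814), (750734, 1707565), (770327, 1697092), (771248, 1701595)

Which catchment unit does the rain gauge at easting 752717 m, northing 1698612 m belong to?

Z-8

Cast a ray rightward from (752717, 1698612). For each polygon, the edges (by vertex number in listed order) whose endpoints lie on opposite sides of northing = 1698612, where each meets that height, and whether that is right or left of the point:
Z-11: 3–4 at easting≈759218.2 (right), 7–1 at easting≈769452.4 (right) → 2 crossings.
Z-8: 2–3 at easting≈747913.8 (left), 5–1 at easting≈756459.2 (right) → 1 crossing.
Z-16: 3–4 at easting≈767483.4 (right), 4–5 at easting≈770637.9 (right) → 2 crossings.
Only Z-8 has an odd count, so the point is inside Z-8.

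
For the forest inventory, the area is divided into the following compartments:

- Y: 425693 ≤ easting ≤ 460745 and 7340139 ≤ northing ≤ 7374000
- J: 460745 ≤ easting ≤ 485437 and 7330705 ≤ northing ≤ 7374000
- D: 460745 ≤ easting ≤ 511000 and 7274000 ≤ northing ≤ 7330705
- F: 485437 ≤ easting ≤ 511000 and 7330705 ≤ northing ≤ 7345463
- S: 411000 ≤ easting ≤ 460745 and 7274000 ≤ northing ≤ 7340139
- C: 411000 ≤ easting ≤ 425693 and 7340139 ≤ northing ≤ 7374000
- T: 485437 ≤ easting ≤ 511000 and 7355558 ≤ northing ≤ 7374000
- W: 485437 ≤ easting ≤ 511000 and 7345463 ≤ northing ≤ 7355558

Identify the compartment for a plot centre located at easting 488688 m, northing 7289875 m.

The point has easting = 488688 and northing = 7289875.
Only D satisfies 460745 ≤ easting ≤ 511000 and 7274000 ≤ northing ≤ 7330705.

D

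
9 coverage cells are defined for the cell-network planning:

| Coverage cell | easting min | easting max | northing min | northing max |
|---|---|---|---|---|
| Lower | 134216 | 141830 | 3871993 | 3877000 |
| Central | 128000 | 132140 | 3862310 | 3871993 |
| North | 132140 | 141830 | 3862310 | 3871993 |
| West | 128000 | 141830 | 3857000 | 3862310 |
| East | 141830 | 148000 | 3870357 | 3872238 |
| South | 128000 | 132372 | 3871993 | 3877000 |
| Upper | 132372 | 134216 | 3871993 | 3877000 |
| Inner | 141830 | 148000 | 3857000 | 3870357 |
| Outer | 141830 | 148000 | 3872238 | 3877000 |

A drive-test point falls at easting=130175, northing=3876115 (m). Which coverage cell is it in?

The point has easting = 130175 and northing = 3876115.
Only South satisfies 128000 ≤ easting ≤ 132372 and 3871993 ≤ northing ≤ 3877000.

South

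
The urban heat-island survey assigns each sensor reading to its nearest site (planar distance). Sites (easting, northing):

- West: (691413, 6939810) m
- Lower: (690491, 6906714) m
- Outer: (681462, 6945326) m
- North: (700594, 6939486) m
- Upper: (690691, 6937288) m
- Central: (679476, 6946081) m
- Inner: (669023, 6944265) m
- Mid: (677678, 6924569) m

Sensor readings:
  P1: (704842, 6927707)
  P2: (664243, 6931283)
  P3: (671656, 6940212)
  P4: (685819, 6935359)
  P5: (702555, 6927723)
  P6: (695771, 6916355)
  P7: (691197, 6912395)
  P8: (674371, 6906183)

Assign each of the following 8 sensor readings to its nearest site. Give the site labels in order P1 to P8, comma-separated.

P1 → North (d²=156790345.00)
P2 → Inner (d²=191380724.00)
P3 → Inner (d²=23359498.00)
P4 → Upper (d²=27457425.00)
P5 → North (d²=142213690.00)
P6 → Lower (d²=120827281.00)
P7 → Lower (d²=32772197.00)
P8 → Lower (d²=260136361.00)

North, Inner, Inner, Upper, North, Lower, Lower, Lower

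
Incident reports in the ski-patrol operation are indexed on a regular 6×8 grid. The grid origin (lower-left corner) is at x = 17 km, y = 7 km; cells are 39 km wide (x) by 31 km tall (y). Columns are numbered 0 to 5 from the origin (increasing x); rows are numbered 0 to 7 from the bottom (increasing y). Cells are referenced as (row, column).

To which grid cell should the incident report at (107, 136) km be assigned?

Column index: ⌊(107 − 17) / 39⌋ = ⌊2.308⌋ = 2
Row offset from origin: ⌊(136 − 7) / 31⌋ = ⌊4.161⌋ = 4 → row 4

(4, 2)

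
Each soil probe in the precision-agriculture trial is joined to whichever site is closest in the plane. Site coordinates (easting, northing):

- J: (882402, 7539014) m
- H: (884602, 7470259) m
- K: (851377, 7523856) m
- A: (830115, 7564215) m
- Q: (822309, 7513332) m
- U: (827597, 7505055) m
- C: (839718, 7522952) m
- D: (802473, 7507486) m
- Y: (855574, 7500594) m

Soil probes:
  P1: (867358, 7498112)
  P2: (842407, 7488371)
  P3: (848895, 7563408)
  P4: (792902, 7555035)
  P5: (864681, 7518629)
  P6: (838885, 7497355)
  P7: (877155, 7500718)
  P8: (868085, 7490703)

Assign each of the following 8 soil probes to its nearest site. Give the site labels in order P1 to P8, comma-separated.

P1 → Y (d²=145022980.00)
P2 → Y (d²=322771618.00)
P3 → A (d²=353339649.00)
P4 → A (d²=1469079769.00)
P5 → K (d²=204317945.00)
P6 → U (d²=186708944.00)
P7 → Y (d²=465754937.00)
P8 → Y (d²=254357002.00)

Y, Y, A, A, K, U, Y, Y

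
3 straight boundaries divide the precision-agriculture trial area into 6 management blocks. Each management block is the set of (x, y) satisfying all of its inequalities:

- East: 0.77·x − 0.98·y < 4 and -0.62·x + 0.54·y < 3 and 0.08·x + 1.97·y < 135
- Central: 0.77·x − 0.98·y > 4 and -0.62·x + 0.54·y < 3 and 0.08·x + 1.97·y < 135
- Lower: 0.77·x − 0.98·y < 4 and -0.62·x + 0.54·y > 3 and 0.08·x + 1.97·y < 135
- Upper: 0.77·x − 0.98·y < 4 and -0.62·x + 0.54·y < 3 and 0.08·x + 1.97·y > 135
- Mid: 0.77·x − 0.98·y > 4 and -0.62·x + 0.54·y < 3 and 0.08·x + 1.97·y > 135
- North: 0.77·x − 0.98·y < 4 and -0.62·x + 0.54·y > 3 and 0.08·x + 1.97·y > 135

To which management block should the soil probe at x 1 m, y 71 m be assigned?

North

0.77·1 − 0.98·71 = -68.810, which is < 4
-0.62·1 + 0.54·71 = 37.720, which is > 3
0.08·1 + 1.97·71 = 139.950, which is > 135
This sign pattern matches North.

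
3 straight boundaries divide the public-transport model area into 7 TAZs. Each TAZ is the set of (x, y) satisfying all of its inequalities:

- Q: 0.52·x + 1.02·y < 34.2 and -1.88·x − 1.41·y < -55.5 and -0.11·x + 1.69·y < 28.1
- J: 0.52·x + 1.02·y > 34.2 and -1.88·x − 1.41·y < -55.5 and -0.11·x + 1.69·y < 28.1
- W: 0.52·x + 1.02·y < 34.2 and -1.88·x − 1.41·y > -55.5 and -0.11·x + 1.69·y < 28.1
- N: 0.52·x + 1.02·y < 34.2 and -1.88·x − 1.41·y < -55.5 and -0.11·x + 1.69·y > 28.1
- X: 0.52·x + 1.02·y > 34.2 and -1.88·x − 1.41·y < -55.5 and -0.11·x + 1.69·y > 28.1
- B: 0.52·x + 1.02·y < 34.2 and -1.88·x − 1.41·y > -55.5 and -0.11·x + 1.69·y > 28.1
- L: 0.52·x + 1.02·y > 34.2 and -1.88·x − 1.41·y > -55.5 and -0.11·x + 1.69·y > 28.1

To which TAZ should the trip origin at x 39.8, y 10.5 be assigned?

Q

0.52·39.8 + 1.02·10.5 = 31.406, which is < 34.2
-1.88·39.8 − 1.41·10.5 = -89.629, which is < -55.5
-0.11·39.8 + 1.69·10.5 = 13.367, which is < 28.1
This sign pattern matches Q.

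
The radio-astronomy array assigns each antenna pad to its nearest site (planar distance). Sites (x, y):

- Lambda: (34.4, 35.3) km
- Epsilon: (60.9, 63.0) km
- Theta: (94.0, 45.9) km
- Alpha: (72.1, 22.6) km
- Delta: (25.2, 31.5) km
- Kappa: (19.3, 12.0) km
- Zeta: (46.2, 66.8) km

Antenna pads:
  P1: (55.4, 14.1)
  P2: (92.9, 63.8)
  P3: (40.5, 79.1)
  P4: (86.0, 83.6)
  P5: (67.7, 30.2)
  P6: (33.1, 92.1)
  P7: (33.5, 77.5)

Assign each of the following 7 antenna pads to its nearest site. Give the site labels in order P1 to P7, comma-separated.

Alpha, Theta, Zeta, Epsilon, Alpha, Zeta, Zeta

P1 → Alpha (d²=351.14)
P2 → Theta (d²=321.62)
P3 → Zeta (d²=183.78)
P4 → Epsilon (d²=1054.37)
P5 → Alpha (d²=77.12)
P6 → Zeta (d²=811.70)
P7 → Zeta (d²=275.78)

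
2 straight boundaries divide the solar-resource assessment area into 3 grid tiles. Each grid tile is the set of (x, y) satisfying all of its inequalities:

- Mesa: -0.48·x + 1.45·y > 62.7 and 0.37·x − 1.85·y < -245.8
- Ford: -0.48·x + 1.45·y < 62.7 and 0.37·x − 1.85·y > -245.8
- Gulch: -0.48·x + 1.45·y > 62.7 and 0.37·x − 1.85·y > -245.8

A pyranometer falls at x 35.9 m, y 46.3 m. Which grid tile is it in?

Ford

-0.48·35.9 + 1.45·46.3 = 49.903, which is < 62.7
0.37·35.9 − 1.85·46.3 = -72.372, which is > -245.8
This sign pattern matches Ford.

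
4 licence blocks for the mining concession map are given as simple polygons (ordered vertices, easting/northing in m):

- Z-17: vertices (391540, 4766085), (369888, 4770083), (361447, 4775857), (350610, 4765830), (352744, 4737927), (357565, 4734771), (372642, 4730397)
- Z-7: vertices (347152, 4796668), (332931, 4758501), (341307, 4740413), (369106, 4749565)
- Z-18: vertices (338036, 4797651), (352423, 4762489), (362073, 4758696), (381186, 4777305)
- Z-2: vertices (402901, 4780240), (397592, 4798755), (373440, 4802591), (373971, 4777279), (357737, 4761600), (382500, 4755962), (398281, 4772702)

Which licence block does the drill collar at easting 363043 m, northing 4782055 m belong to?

Z-18

Cast a ray rightward from (363043, 4782055). For each polygon, the edges (by vertex number in listed order) whose endpoints lie on opposite sides of northing = 4782055, where each meets that height, and whether that is right or left of the point:
Z-17: no edge straddles that height → 0 crossings.
Z-7: 1–2 at easting≈341707.2 (left), 4–1 at easting≈353962.9 (left) → 0 crossings.
Z-18: 1–2 at easting≈344417.3 (left), 4–1 at easting≈371112.2 (right) → 1 crossing.
Z-2: 1–2 at easting≈402380.6 (right), 3–4 at easting≈373870.8 (right) → 2 crossings.
Only Z-18 has an odd count, so the point is inside Z-18.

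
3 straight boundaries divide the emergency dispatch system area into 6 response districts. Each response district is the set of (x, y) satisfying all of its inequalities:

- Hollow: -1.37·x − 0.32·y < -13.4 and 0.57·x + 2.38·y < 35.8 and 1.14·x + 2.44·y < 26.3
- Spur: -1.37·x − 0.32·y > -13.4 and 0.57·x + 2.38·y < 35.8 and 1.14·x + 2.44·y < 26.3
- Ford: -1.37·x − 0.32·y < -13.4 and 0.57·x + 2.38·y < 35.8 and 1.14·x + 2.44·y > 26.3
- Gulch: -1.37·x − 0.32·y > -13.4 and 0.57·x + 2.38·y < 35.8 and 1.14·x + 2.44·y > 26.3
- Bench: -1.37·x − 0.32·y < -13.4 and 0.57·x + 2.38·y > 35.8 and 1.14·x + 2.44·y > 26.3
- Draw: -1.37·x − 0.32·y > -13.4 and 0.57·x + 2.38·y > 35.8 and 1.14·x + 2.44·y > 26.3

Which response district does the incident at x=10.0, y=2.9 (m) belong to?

-1.37·10.0 − 0.32·2.9 = -14.628, which is < -13.4
0.57·10.0 + 2.38·2.9 = 12.602, which is < 35.8
1.14·10.0 + 2.44·2.9 = 18.476, which is < 26.3
This sign pattern matches Hollow.

Hollow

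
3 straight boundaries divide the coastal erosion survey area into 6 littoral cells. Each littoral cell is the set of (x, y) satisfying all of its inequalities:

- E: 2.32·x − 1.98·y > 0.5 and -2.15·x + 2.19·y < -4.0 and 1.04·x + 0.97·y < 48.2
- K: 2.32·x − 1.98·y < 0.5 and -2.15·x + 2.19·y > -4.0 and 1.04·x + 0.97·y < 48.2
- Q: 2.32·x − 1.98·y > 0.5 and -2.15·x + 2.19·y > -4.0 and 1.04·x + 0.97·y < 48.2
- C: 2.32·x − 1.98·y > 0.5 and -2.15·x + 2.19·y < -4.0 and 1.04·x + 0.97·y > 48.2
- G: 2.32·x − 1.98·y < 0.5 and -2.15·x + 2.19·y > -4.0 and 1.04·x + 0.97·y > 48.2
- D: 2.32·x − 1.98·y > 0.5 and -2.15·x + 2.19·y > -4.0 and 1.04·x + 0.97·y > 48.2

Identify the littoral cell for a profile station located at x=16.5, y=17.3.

2.32·16.5 − 1.98·17.3 = 4.026, which is > 0.5
-2.15·16.5 + 2.19·17.3 = 2.412, which is > -4.0
1.04·16.5 + 0.97·17.3 = 33.941, which is < 48.2
This sign pattern matches Q.

Q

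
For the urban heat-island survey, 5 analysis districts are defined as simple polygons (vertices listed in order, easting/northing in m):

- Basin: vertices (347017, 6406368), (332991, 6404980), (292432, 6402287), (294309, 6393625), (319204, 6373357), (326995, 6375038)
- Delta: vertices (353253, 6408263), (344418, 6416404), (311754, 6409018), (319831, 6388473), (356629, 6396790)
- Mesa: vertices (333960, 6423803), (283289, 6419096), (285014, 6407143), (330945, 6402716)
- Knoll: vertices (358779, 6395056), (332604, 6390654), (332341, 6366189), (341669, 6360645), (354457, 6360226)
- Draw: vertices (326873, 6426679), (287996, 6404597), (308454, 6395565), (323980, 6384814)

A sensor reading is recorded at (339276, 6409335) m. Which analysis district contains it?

Delta

Cast a ray rightward from (339276, 6409335). For each polygon, the edges (by vertex number in listed order) whose endpoints lie on opposite sides of northing = 6409335, where each meets that height, and whether that is right or left of the point:
Basin: no edge straddles that height → 0 crossings.
Delta: 1–2 at easting≈352089.6 (right), 2–3 at easting≈313155.9 (left) → 1 crossing.
Mesa: 2–3 at easting≈284697.7 (left), 4–1 at easting≈331891.4 (left) → 0 crossings.
Knoll: no edge straddles that height → 0 crossings.
Draw: 1–2 at easting≈296337.6 (left), 4–1 at easting≈325674.5 (left) → 0 crossings.
Only Delta has an odd count, so the point is inside Delta.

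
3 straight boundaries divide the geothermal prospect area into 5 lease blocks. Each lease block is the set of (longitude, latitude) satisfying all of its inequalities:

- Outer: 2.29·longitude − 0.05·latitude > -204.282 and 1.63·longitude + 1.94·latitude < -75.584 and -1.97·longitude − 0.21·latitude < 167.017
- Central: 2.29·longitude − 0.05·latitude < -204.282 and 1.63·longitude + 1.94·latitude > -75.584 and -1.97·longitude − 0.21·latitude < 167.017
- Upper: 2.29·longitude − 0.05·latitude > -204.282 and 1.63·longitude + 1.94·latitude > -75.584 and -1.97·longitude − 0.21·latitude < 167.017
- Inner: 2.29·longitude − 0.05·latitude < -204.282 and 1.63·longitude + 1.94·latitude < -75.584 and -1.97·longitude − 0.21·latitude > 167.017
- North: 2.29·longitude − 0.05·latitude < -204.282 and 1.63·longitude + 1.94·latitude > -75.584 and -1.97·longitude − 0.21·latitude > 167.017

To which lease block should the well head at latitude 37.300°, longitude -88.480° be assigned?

Central

2.29·-88.480 − 0.05·37.300 = -204.484, which is < -204.282
1.63·-88.480 + 1.94·37.300 = -71.860, which is > -75.584
-1.97·-88.480 − 0.21·37.300 = 166.473, which is < 167.017
This sign pattern matches Central.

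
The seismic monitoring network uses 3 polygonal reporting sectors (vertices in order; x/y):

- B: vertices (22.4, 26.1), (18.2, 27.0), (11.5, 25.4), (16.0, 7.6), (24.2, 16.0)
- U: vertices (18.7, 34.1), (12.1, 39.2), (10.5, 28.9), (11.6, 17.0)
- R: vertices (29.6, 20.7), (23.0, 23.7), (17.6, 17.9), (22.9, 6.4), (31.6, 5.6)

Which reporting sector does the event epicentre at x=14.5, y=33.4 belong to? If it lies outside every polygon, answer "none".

Cast a ray rightward from (14.5, 33.4). For each polygon, the edges (by vertex number in listed order) whose endpoints lie on opposite sides of y = 33.4, where each meets that height, and whether that is right or left of the point:
B: no edge straddles that height → 0 crossings.
U: 2–3 at x≈11.20 (left), 4–1 at x≈18.41 (right) → 1 crossing.
R: no edge straddles that height → 0 crossings.
Only U has an odd count, so the point is inside U.

U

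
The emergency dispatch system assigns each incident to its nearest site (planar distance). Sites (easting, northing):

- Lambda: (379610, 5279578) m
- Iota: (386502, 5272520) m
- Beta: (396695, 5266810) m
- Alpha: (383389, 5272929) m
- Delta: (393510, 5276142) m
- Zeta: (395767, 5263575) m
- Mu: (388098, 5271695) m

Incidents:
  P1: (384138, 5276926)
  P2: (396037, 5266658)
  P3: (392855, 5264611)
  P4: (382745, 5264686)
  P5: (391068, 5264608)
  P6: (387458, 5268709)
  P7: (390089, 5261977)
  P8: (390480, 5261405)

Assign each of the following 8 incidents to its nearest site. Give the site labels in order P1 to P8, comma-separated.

Alpha, Beta, Zeta, Alpha, Zeta, Mu, Zeta, Zeta

P1 → Alpha (d²=16537010.00)
P2 → Beta (d²=456068.00)
P3 → Zeta (d²=9553040.00)
P4 → Alpha (d²=68361785.00)
P5 → Zeta (d²=23147690.00)
P6 → Mu (d²=9325796.00)
P7 → Zeta (d²=34793288.00)
P8 → Zeta (d²=32661269.00)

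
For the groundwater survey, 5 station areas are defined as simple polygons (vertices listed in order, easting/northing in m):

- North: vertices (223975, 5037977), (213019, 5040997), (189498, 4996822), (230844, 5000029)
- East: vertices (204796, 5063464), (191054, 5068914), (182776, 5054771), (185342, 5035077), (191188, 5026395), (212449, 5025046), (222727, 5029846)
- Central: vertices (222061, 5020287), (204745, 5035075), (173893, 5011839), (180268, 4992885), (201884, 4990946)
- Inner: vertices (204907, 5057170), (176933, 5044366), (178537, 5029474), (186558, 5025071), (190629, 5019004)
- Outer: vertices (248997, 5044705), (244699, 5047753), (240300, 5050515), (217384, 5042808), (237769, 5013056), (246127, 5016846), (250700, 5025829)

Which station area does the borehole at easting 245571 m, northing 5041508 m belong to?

Cast a ray rightward from (245571, 5041508). For each polygon, the edges (by vertex number in listed order) whose endpoints lie on opposite sides of northing = 5041508, where each meets that height, and whether that is right or left of the point:
North: no edge straddles that height → 0 crossings.
East: 3–4 at easting≈184504.1 (left), 7–1 at easting≈216506.8 (left) → 0 crossings.
Central: no edge straddles that height → 0 crossings.
Inner: 2–3 at easting≈177240.8 (left), 5–1 at easting≈199047.8 (left) → 0 crossings.
Outer: 4–5 at easting≈218274.7 (left), 7–1 at easting≈249285.4 (right) → 1 crossing.
Only Outer has an odd count, so the point is inside Outer.

Outer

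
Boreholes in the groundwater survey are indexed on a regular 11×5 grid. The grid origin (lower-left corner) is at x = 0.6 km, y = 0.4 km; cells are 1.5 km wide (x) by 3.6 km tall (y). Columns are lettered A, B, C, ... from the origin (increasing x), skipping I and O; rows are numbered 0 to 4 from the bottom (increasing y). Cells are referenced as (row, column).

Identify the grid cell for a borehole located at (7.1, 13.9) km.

Column index: ⌊(7.1 − 0.6) / 1.5⌋ = ⌊4.333⌋ = 4 → column E
Row offset from origin: ⌊(13.9 − 0.4) / 3.6⌋ = ⌊3.750⌋ = 3 → row 3

(3, E)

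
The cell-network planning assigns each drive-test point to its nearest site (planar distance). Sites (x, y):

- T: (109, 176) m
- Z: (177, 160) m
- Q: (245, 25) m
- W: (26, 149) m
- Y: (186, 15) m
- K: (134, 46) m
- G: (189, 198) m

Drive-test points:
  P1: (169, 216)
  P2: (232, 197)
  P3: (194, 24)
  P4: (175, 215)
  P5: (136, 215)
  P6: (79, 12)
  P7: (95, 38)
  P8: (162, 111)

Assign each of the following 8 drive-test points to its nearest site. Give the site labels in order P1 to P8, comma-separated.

G, G, Y, G, T, K, K, Z

P1 → G (d²=724.00)
P2 → G (d²=1850.00)
P3 → Y (d²=145.00)
P4 → G (d²=485.00)
P5 → T (d²=2250.00)
P6 → K (d²=4181.00)
P7 → K (d²=1585.00)
P8 → Z (d²=2626.00)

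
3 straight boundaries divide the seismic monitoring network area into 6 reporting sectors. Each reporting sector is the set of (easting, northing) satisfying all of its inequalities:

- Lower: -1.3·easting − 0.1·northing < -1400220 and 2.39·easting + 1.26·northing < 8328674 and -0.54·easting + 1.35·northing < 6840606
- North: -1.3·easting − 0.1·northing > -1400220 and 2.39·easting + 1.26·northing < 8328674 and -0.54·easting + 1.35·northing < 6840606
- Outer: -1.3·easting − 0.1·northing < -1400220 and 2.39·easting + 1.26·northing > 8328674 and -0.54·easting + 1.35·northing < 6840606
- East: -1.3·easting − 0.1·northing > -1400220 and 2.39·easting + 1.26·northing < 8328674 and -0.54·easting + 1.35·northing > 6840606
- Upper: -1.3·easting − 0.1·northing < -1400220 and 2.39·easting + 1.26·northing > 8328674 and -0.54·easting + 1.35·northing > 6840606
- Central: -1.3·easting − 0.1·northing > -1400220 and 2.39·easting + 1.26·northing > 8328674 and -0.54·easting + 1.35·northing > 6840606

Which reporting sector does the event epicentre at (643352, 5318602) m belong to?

North

-1.3·643352 − 0.1·5318602 = -1368217.800, which is > -1400220
2.39·643352 + 1.26·5318602 = 8239049.800, which is < 8328674
-0.54·643352 + 1.35·5318602 = 6832702.620, which is < 6840606
This sign pattern matches North.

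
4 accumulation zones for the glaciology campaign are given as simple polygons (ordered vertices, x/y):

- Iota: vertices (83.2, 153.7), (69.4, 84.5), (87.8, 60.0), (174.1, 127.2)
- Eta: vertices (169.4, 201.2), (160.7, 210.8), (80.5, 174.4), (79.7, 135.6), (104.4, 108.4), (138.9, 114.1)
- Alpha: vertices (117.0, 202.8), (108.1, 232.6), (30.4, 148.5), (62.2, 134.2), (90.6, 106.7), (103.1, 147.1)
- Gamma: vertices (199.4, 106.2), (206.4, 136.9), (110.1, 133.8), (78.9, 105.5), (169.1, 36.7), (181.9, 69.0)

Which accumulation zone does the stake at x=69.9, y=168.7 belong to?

Cast a ray rightward from (69.9, 168.7). For each polygon, the edges (by vertex number in listed order) whose endpoints lie on opposite sides of y = 168.7, where each meets that height, and whether that is right or left of the point:
Iota: no edge straddles that height → 0 crossings.
Eta: 3–4 at x≈80.38 (right), 6–1 at x≈158.02 (right) → 2 crossings.
Alpha: 2–3 at x≈49.06 (left), 6–1 at x≈108.49 (right) → 1 crossing.
Gamma: no edge straddles that height → 0 crossings.
Only Alpha has an odd count, so the point is inside Alpha.

Alpha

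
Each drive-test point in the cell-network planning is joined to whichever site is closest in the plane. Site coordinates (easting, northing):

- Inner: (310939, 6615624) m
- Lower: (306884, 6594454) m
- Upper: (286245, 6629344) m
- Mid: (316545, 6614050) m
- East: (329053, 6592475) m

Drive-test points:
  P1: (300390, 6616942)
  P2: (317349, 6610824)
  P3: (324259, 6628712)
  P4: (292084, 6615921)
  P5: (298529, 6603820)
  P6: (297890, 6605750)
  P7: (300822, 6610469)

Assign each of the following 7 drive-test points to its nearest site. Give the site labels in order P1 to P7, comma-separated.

Inner, Mid, Mid, Upper, Lower, Lower, Inner

P1 → Inner (d²=113018525.00)
P2 → Mid (d²=11053492.00)
P3 → Mid (d²=274480040.00)
P4 → Upper (d²=214270850.00)
P5 → Lower (d²=157527981.00)
P6 → Lower (d²=208491652.00)
P7 → Inner (d²=128927714.00)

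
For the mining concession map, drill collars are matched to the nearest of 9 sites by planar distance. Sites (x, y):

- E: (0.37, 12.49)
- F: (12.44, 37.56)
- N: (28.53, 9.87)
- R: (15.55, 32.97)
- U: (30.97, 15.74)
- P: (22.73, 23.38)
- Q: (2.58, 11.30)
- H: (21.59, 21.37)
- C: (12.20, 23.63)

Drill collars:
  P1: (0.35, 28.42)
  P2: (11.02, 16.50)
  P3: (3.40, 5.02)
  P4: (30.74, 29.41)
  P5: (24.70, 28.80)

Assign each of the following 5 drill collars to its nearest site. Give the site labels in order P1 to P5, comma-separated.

C, C, Q, P, P

P1 → C (d²=163.37)
P2 → C (d²=52.23)
P3 → Q (d²=40.11)
P4 → P (d²=100.52)
P5 → P (d²=33.26)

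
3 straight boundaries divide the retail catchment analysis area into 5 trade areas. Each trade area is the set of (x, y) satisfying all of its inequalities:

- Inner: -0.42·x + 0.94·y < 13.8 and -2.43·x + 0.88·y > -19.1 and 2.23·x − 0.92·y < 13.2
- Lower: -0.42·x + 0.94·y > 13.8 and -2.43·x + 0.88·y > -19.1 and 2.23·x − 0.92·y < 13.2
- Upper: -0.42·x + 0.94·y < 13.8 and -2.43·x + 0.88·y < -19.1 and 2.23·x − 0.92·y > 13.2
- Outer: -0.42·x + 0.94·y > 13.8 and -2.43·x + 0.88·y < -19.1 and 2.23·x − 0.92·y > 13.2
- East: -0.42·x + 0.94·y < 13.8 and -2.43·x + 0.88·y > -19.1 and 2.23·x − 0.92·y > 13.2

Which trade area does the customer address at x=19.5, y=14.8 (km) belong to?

-0.42·19.5 + 0.94·14.8 = 5.722, which is < 13.8
-2.43·19.5 + 0.88·14.8 = -34.361, which is < -19.1
2.23·19.5 − 0.92·14.8 = 29.869, which is > 13.2
This sign pattern matches Upper.

Upper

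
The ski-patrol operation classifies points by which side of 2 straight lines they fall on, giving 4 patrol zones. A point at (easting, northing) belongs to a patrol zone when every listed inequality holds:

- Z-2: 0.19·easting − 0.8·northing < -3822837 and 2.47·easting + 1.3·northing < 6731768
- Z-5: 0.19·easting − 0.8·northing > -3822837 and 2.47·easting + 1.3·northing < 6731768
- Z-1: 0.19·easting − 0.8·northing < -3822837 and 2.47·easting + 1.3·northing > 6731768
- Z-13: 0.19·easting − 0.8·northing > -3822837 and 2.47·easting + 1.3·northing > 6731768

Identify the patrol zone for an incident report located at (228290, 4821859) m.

0.19·228290 − 0.8·4821859 = -3814112.100, which is > -3822837
2.47·228290 + 1.3·4821859 = 6832293.000, which is > 6731768
This sign pattern matches Z-13.

Z-13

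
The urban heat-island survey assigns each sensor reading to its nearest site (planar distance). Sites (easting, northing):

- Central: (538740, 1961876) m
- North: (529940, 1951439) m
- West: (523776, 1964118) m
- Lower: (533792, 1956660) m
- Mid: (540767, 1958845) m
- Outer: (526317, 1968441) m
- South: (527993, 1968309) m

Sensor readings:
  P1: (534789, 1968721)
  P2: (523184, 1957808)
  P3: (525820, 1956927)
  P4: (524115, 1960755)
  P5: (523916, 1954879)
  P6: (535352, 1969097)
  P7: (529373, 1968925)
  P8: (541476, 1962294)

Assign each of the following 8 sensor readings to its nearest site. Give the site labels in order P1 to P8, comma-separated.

South, West, North, West, North, South, South, Central

P1 → South (d²=46355360.00)
P2 → West (d²=40166564.00)
P3 → North (d²=47092544.00)
P4 → West (d²=11424690.00)
P5 → North (d²=48122176.00)
P6 → South (d²=54775825.00)
P7 → South (d²=2283856.00)
P8 → Central (d²=7660420.00)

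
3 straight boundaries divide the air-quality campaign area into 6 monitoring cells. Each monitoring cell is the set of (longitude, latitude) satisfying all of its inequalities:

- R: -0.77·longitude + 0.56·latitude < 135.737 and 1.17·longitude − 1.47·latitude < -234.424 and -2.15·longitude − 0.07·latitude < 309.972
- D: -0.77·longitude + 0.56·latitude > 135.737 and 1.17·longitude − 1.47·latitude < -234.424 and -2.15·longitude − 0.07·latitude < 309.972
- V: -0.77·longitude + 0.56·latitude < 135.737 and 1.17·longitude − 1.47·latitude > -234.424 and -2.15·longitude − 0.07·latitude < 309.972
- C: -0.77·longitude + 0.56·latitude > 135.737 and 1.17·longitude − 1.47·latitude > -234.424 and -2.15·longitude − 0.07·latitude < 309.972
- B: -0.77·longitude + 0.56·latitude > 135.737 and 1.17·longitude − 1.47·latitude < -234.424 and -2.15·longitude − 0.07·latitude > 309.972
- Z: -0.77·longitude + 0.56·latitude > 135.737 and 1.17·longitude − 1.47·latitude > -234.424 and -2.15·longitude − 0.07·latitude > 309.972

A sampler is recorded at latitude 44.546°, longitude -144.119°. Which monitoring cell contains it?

C

-0.77·-144.119 + 0.56·44.546 = 135.917, which is > 135.737
1.17·-144.119 − 1.47·44.546 = -234.102, which is > -234.424
-2.15·-144.119 − 0.07·44.546 = 306.738, which is < 309.972
This sign pattern matches C.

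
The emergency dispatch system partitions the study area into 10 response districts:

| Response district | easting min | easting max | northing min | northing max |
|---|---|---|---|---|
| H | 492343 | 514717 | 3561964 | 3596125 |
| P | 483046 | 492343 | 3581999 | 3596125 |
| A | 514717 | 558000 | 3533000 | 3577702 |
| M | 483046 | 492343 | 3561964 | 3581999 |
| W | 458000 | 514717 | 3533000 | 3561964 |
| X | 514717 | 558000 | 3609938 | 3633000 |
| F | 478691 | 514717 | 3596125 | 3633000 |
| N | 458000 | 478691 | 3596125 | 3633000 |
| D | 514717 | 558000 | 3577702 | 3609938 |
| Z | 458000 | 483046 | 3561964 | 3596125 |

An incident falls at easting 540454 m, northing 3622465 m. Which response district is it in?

X

The point has easting = 540454 and northing = 3622465.
Only X satisfies 514717 ≤ easting ≤ 558000 and 3609938 ≤ northing ≤ 3633000.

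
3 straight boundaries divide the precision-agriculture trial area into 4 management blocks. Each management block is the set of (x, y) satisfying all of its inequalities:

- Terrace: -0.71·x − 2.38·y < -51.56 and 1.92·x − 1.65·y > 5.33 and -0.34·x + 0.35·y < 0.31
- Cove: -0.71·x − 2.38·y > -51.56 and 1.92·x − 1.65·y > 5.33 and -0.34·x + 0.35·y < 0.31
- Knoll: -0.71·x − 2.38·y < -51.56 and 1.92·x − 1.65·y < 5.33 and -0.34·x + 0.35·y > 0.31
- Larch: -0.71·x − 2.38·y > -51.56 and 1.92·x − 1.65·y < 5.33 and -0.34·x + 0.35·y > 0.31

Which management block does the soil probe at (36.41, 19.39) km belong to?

Terrace

-0.71·36.41 − 2.38·19.39 = -71.999, which is < -51.56
1.92·36.41 − 1.65·19.39 = 37.914, which is > 5.33
-0.34·36.41 + 0.35·19.39 = -5.593, which is < 0.31
This sign pattern matches Terrace.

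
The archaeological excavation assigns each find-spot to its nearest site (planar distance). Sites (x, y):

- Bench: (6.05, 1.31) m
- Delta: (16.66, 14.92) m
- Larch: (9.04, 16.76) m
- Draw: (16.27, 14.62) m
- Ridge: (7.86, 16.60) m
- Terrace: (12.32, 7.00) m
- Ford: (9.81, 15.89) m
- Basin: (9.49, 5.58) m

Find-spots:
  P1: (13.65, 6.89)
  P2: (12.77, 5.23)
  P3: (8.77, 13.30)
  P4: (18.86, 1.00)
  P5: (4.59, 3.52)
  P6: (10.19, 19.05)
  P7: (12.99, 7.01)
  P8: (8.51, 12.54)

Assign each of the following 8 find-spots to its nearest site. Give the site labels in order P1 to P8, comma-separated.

Terrace, Terrace, Ford, Terrace, Bench, Larch, Terrace, Ford

P1 → Terrace (d²=1.78)
P2 → Terrace (d²=3.34)
P3 → Ford (d²=7.79)
P4 → Terrace (d²=78.77)
P5 → Bench (d²=7.02)
P6 → Larch (d²=6.57)
P7 → Terrace (d²=0.45)
P8 → Ford (d²=12.91)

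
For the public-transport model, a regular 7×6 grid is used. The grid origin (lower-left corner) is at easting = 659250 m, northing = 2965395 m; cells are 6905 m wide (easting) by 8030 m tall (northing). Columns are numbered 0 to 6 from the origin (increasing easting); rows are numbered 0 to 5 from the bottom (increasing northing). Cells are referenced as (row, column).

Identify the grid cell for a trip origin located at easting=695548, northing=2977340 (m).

Column index: ⌊(695548 − 659250) / 6905⌋ = ⌊5.257⌋ = 5
Row offset from origin: ⌊(2977340 − 2965395) / 8030⌋ = ⌊1.488⌋ = 1 → row 1

(1, 5)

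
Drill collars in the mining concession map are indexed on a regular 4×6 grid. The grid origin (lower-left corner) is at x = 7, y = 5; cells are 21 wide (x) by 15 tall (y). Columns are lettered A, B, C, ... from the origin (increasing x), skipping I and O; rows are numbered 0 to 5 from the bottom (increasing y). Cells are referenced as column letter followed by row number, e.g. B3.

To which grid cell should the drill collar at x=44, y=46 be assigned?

Column index: ⌊(44 − 7) / 21⌋ = ⌊1.762⌋ = 1 → column B
Row offset from origin: ⌊(46 − 5) / 15⌋ = ⌊2.733⌋ = 2 → row 2

B2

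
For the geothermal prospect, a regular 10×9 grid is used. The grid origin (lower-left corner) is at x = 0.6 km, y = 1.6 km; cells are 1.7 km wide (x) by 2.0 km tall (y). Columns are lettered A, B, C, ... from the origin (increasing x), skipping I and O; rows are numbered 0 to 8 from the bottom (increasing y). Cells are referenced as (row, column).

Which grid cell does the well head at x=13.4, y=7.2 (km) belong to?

(2, H)

Column index: ⌊(13.4 − 0.6) / 1.7⌋ = ⌊7.529⌋ = 7 → column H
Row offset from origin: ⌊(7.2 − 1.6) / 2.0⌋ = ⌊2.800⌋ = 2 → row 2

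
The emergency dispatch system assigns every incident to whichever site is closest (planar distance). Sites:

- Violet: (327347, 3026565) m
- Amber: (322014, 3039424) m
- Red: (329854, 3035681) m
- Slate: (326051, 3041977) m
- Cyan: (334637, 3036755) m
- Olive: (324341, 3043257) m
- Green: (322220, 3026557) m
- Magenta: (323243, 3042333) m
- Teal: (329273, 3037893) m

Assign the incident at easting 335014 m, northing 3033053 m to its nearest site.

Squared distances to each site:
Violet: 100877033.000; Amber: 209589641.000; Red: 33531984.000; Slate: 159973145.000; Cyan: 13846933.000; Olive: 218034545.000; Green: 205884452.000; Magenta: 224674841.000; Teal: 56384681.000.
Minimum at Cyan.

Cyan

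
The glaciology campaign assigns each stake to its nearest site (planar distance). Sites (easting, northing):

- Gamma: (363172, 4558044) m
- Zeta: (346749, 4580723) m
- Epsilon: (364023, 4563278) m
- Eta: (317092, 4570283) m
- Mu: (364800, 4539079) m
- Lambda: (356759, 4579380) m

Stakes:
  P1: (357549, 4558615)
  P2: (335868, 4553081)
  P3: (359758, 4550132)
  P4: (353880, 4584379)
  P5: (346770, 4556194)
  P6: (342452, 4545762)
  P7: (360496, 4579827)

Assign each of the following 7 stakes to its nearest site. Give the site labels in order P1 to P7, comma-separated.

P1 → Gamma (d²=31944170.00)
P2 → Eta (d²=648446980.00)
P3 → Gamma (d²=74255140.00)
P4 → Lambda (d²=33278642.00)
P5 → Gamma (d²=272448104.00)
P6 → Mu (d²=544095593.00)
P7 → Lambda (d²=14164978.00)

Gamma, Eta, Gamma, Lambda, Gamma, Mu, Lambda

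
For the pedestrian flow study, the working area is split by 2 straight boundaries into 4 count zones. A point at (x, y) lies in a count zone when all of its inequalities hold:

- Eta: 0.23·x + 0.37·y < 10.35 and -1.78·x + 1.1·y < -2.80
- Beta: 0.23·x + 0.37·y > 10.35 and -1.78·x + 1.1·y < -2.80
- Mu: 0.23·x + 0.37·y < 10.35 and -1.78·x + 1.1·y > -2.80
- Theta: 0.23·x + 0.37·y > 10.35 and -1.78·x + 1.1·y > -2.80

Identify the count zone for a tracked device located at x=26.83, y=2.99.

0.23·26.83 + 0.37·2.99 = 7.277, which is < 10.35
-1.78·26.83 + 1.1·2.99 = -44.468, which is < -2.80
This sign pattern matches Eta.

Eta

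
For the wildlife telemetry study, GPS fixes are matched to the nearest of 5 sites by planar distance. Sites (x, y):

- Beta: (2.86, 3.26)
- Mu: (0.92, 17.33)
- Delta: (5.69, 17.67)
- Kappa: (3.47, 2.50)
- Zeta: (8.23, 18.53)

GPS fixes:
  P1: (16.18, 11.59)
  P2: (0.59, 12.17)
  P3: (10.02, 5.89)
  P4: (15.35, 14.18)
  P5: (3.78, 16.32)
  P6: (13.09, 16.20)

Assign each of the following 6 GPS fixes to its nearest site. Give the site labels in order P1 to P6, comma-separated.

Zeta, Mu, Kappa, Zeta, Delta, Zeta

P1 → Zeta (d²=111.37)
P2 → Mu (d²=26.73)
P3 → Kappa (d²=54.39)
P4 → Zeta (d²=69.62)
P5 → Delta (d²=5.47)
P6 → Zeta (d²=29.05)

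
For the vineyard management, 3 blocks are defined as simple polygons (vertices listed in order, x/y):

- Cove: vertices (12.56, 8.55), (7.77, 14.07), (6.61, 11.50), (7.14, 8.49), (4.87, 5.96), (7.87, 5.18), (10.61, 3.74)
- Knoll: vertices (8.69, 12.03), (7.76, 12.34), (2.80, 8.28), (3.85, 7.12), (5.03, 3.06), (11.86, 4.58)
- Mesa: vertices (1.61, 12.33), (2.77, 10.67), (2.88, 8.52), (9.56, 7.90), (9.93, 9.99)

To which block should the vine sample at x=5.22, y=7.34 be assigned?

Knoll

Cast a ray rightward from (5.22, 7.34). For each polygon, the edges (by vertex number in listed order) whose endpoints lie on opposite sides of y = 7.34, where each meets that height, and whether that is right or left of the point:
Cove: 4–5 at x≈6.108 (right), 7–1 at x≈12.069 (right) → 2 crossings.
Knoll: 3–4 at x≈3.651 (left), 6–1 at x≈10.686 (right) → 1 crossing.
Mesa: no edge straddles that height → 0 crossings.
Only Knoll has an odd count, so the point is inside Knoll.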